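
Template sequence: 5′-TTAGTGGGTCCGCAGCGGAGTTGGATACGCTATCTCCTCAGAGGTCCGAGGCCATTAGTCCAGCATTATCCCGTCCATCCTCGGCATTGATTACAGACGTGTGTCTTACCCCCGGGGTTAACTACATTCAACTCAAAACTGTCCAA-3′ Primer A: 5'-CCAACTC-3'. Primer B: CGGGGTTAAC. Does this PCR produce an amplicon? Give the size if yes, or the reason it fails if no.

Primer A (CCAACTC) has reverse complement GAGTTGG, which matches the top strand at positions 18–24; primer A anneals to the top strand there with its 3' end pointing upstream toward position 18.
Primer B (CGGGGTTAAC) matches the top strand directly at positions 113–122; it anneals to the bottom strand with its 3' end pointing downstream toward position 122.
The 3' ends diverge (primer A extends toward position 1, primer B toward position 146), so the primers never converge on a shared product.

No product — the primers' 3' ends point away from each other.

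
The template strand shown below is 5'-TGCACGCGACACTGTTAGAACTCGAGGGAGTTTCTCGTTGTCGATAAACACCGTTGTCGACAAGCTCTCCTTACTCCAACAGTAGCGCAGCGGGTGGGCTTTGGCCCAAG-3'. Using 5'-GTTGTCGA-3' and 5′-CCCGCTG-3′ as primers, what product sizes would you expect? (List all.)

58 bp, 42 bp

The forward primer GTTGTCGA matches the top strand at positions 37–44, 53–60.
The reverse primer's reverse complement is CAGCGGG, matching at positions 88–94.
Each forward site pairs with the reverse site to give a product ending at position 94: sizes 58, 42 bp.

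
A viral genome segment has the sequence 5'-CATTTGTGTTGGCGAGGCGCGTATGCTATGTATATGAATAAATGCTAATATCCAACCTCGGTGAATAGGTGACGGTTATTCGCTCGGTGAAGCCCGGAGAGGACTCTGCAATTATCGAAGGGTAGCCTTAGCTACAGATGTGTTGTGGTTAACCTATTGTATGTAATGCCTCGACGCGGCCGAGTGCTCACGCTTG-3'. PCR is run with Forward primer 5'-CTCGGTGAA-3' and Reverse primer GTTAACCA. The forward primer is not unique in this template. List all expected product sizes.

97 bp, 71 bp

The forward primer CTCGGTGAA matches the top strand at positions 57–65, 83–91.
The reverse primer's reverse complement is TGGTTAAC, matching at positions 146–153.
Each forward site pairs with the reverse site to give a product ending at position 153: sizes 97, 71 bp.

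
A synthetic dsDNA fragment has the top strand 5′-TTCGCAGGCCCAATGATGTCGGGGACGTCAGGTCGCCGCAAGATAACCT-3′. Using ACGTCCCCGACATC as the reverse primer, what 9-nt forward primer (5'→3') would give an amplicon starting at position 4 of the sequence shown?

The reverse primer's reverse complement GATGTCGGGGACGT matches the template at positions 15–28; the product starts at position 4.
The forward primer is identical to the top strand over positions 4–12: GCAGGCCCA.

5'-GCAGGCCCA-3'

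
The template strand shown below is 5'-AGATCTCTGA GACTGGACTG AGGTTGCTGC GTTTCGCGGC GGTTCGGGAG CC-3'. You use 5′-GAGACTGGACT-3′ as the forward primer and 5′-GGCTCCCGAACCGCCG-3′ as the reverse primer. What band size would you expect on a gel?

44 bp

The forward primer matches the template at positions 9–19.
Taking the reverse complement of GGCTCCCGAACCGCCG gives CGGCGGTTCGGGAGCC, found at positions 37–52 on the template; the primer anneals here to the top strand with its 3' end pointing upstream.
The product runs from position 9 to position 52, so its length is 52 − 9 + 1 = 44 bp.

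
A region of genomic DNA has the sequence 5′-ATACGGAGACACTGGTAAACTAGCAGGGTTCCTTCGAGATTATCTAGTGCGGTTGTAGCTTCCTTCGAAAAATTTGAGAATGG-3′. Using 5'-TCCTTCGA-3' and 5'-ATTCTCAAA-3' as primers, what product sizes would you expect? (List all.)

The forward primer TCCTTCGA matches the top strand at positions 30–37, 61–68.
The reverse primer's reverse complement is TTTGAGAAT, matching at positions 73–81.
Each forward site pairs with the reverse site to give a product ending at position 81: sizes 52, 21 bp.

52 bp, 21 bp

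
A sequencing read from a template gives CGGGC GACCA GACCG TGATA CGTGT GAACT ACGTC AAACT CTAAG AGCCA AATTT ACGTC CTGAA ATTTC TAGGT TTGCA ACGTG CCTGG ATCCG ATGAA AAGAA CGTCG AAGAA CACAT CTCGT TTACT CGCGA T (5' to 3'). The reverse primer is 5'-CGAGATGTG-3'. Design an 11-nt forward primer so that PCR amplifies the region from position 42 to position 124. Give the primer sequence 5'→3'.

5'-TAAGAGCCAAA-3'

The reverse primer's reverse complement CACATCTCG matches the template at positions 116–124; the product starts at position 42.
The forward primer is identical to the top strand over positions 42–52: TAAGAGCCAAA.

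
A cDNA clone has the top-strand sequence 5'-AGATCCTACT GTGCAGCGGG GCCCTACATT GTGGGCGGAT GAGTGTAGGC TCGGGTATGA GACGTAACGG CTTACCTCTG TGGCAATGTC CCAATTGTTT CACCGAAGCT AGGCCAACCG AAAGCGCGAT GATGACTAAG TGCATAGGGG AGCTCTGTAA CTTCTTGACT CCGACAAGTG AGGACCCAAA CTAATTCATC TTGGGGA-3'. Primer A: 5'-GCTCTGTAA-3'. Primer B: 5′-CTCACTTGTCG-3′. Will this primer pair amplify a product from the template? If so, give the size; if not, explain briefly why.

Primer A (GCTCTGTAA) matches the top strand at positions 152–160; it acts as a forward primer.
Primer B's reverse complement is CGACAAGTGAG, matching the top strand at positions 172–182; it acts as a reverse primer.
The 3' ends face each other across positions 152–182, giving a 31 bp product.

Yes — a 31 bp product.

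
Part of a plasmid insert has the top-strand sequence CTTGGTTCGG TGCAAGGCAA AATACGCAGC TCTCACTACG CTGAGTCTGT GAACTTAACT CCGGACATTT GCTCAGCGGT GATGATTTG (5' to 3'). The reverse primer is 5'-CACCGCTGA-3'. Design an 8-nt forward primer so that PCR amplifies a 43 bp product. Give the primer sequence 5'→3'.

The reverse primer's reverse complement TCAGCGGTG matches the template at positions 73–81, so the product ends at position 81.
A 43 bp product then starts at position 81 − 43 + 1 = 39.
The forward primer is identical to the top strand there: CGCTGAGT.

5'-CGCTGAGT-3'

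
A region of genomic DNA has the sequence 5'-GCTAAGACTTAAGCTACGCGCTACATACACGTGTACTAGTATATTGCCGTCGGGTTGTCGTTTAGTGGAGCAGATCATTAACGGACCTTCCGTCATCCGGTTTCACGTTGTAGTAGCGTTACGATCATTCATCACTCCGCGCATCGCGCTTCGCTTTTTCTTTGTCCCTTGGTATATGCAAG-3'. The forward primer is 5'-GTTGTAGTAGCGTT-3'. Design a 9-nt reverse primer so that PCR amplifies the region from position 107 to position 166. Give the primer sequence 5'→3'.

The product's 3' end on the top strand is position 166.
The reverse primer anneals to the top strand over positions 158–166, i.e. to TTCTTTGTC.
Its sequence written 5'→3' is the reverse complement: GACAAAGAA.

5'-GACAAAGAA-3'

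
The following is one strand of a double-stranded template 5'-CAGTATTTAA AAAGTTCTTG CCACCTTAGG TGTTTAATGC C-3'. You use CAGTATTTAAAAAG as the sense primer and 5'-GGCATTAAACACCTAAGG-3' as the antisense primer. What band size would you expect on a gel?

The forward primer matches the template at positions 1–14.
Taking the reverse complement of GGCATTAAACACCTAAGG gives CCTTAGGTGTTTAATGCC, found at positions 24–41 on the template; the primer anneals here to the top strand with its 3' end pointing upstream.
Product length = (reverse-primer end) − (forward-primer start) + 1 = 41 − 1 + 1 = 41 bp.

41 bp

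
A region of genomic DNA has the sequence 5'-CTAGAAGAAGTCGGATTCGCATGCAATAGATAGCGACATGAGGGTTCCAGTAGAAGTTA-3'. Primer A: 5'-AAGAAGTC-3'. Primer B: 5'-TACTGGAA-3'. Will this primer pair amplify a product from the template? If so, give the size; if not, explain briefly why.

Primer A (AAGAAGTC) matches the top strand at positions 5–12; it acts as a forward primer.
Primer B's reverse complement is TTCCAGTA, matching the top strand at positions 45–52; it acts as a reverse primer.
The 3' ends face each other across positions 5–52, giving a 48 bp product.

Yes — a 48 bp product.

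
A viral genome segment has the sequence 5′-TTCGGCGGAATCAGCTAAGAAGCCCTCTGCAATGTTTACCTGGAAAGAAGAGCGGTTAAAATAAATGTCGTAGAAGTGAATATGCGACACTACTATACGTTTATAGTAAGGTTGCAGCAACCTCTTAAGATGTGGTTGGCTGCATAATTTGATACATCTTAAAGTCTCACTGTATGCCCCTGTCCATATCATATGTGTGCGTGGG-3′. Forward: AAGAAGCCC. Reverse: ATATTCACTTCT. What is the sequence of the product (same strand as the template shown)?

5'-AAGAAGCCCTCTGCAATGTTTACCTGGAAAGAAGAGCGGTTAAAATAAATGTCGTAGAAGTGAATAT-3'

The forward primer matches the template at positions 17–25.
Taking the reverse complement of ATATTCACTTCT gives AGAAGTGAATAT, found at positions 72–83 on the template; the primer anneals here to the top strand with its 3' end pointing upstream.
The product is the template from position 17 through 83 (67 bp).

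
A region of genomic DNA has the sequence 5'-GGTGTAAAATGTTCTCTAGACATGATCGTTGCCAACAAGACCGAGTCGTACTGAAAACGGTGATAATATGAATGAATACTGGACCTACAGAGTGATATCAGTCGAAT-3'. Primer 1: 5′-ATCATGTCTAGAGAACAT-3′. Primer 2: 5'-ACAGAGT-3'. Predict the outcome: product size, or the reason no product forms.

No product — the primers' 3' ends point away from each other.

Primer 1 (ATCATGTCTAGAGAACAT) has reverse complement ATGTTCTCTAGACATGAT, which matches the top strand at positions 9–26; primer 1 anneals to the top strand there with its 3' end pointing upstream toward position 9.
Primer 2 (ACAGAGT) matches the top strand directly at positions 87–93; it anneals to the bottom strand with its 3' end pointing downstream toward position 93.
The 3' ends diverge (primer 1 extends toward position 1, primer 2 toward position 107), so the primers never converge on a shared product.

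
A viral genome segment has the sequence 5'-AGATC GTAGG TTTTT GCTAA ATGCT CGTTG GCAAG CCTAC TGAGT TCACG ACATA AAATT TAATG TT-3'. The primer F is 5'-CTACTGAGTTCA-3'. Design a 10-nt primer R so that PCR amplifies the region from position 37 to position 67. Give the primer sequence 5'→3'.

The product's 3' end on the top strand is position 67.
The reverse primer anneals to the top strand over positions 58–67, i.e. to ATTTAATGTT.
Its sequence written 5'→3' is the reverse complement: AACATTAAAT.

5'-AACATTAAAT-3'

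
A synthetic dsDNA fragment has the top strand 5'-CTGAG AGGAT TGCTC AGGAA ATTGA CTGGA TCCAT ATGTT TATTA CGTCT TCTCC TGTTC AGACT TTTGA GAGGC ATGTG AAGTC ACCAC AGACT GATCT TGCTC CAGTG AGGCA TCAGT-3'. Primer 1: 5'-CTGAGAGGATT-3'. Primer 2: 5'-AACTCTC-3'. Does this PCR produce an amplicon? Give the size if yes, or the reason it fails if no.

No product — primer 2 has no binding site in the template.

Primer 2 (AACTCTC) does not match the top strand, and its reverse complement GAGAGTT does not match either.
With no annealing site for primer 2, no amplification occurs.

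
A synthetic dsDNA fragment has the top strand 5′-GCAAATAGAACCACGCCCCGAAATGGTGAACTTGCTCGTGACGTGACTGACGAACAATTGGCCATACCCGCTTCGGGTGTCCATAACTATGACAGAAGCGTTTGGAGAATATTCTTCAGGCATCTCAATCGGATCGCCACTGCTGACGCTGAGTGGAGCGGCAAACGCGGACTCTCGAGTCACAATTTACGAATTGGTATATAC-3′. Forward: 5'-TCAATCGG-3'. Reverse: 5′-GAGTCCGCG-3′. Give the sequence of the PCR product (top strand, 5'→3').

The forward primer matches the template at positions 125–132.
Reverse complement of the reverse primer: CGCGGACTC. This occurs on the top strand at positions 166–174.
The product is the template from position 125 through 174 (50 bp).

5'-TCAATCGGATCGCCACTGCTGACGCTGAGTGGAGCGGCAAACGCGGACTC-3'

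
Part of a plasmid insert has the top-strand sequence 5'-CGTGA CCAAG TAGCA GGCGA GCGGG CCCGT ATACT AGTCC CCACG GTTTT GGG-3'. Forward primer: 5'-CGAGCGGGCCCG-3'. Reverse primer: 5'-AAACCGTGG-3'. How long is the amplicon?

The forward primer matches the template at positions 18–29.
Reverse complement of the reverse primer: CCACGGTTT. This occurs on the top strand at positions 41–49.
Amplicon spans positions 18–49: 32 bp.

32 bp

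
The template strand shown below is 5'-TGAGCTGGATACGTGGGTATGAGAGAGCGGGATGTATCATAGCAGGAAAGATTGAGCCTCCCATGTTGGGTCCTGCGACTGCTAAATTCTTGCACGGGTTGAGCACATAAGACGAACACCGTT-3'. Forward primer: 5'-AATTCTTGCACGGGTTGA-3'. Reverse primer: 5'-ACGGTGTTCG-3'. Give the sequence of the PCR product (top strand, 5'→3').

The forward primer matches the template at positions 85–102.
Reverse complement of the reverse primer: CGAACACCGT. This occurs on the top strand at positions 113–122.
The product is the template from position 85 through 122 (38 bp).

5'-AATTCTTGCACGGGTTGAGCACATAAGACGAACACCGT-3'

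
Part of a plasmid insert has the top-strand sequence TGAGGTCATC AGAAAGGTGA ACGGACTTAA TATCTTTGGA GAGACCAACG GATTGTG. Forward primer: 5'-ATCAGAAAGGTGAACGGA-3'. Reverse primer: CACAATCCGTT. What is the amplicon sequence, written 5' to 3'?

5'-ATCAGAAAGGTGAACGGACTTAATATCTTTGGAGAGACCAACGGATTGTG-3'

Forward primer ATCAGAAAGGTGAACGGA is found on the top strand at positions 8–25.
The reverse primer's reverse complement is AACGGATTGTG, which matches the template at positions 47–57.
The product is the template from position 8 through 57 (50 bp).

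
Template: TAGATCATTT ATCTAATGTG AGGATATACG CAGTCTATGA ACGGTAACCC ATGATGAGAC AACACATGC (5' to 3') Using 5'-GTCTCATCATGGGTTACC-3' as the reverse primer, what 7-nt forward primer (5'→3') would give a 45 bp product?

The reverse primer's reverse complement GGTAACCCATGATGAGAC matches the template at positions 43–60, so the product ends at position 60.
A 45 bp product then starts at position 60 − 45 + 1 = 16.
The forward primer is identical to the top strand there: ATGTGAG.

5'-ATGTGAG-3'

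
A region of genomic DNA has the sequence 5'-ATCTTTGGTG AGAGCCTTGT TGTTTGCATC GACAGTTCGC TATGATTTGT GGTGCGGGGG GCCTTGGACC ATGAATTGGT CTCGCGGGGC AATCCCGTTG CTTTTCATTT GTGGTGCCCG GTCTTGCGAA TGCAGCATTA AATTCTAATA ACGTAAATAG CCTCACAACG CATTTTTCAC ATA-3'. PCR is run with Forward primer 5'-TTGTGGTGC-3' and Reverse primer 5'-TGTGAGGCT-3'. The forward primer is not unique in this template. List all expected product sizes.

121 bp, 59 bp

The forward primer TTGTGGTGC matches the top strand at positions 47–55, 109–117.
The reverse primer's reverse complement is AGCCTCACA, matching at positions 159–167.
Each forward site pairs with the reverse site to give a product ending at position 167: sizes 121, 59 bp.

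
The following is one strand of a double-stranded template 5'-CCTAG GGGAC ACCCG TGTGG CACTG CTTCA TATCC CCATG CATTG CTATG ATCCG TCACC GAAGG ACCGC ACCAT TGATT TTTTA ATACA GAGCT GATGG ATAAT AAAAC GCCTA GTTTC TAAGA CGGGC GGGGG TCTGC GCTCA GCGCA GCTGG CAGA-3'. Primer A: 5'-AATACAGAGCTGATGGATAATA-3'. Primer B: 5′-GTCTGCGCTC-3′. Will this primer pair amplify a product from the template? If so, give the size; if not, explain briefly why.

Primer A (AATACAGAGCTGATGGATAATA) matches the top strand at positions 85–106 (3' end points downstream).
Primer B (GTCTGCGCTC) also matches the top strand directly, at positions 135–144 — its reverse complement GAGCGCAGAC is not present.
Both primers anneal to the bottom strand with 3' ends pointing the same way, so neither can prime synthesis back toward the other.

No product — both primers anneal to the same strand and extend in the same direction.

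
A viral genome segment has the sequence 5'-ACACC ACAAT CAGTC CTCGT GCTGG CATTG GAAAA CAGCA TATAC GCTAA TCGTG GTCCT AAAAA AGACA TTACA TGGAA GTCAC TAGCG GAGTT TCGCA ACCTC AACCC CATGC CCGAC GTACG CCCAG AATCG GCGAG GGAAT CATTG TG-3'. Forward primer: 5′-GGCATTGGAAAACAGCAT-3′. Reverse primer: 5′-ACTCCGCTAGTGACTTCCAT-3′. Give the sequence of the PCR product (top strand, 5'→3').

The forward primer matches the template at positions 24–41.
Reverse complement of the reverse primer: ATGGAAGTCACTAGCGGAGT. This occurs on the top strand at positions 75–94.
The product is the template from position 24 through 94 (71 bp).

5'-GGCATTGGAAAACAGCATATACGCTAATCGTGGTCCTAAAAAAGACATTACATGGAAGTCACTAGCGGAGT-3'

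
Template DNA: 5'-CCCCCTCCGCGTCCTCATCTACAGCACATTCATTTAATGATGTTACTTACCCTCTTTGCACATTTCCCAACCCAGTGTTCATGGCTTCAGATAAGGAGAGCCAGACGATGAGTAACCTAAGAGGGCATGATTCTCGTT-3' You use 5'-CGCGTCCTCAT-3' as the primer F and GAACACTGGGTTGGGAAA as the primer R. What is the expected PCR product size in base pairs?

73 bp

The forward primer matches the template at positions 8–18.
Taking the reverse complement of GAACACTGGGTTGGGAAA gives TTTCCCAACCCAGTGTTC, found at positions 63–80 on the template; the primer anneals here to the top strand with its 3' end pointing upstream.
Amplicon spans positions 8–80: 73 bp.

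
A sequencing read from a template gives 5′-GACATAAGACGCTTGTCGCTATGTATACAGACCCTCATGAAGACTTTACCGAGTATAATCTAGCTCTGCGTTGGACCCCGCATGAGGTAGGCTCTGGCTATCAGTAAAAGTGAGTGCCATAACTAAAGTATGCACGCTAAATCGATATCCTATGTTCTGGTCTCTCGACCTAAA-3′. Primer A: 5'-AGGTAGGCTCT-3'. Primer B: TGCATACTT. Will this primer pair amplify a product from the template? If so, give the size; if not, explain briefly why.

Yes — a 50 bp product.

Primer A (AGGTAGGCTCT) matches the top strand at positions 85–95; it acts as a forward primer.
Primer B's reverse complement is AAGTATGCA, matching the top strand at positions 126–134; it acts as a reverse primer.
The 3' ends face each other across positions 85–134, giving a 50 bp product.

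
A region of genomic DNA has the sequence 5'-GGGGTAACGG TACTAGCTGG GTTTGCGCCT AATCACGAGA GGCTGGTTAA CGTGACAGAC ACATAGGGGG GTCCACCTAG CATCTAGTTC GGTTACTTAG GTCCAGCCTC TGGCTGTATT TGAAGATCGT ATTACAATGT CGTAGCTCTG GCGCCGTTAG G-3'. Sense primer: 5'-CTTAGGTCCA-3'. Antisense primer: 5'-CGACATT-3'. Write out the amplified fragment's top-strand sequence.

Scanning the template, CTTAGGTCCA occurs at positions 96–105; this primer anneals to the bottom strand there with its 3' end pointing downstream.
The reverse primer's reverse complement is AATGTCG, which matches the template at positions 136–142.
The product is the template from position 96 through 142 (47 bp).

5'-CTTAGGTCCAGCCTCTGGCTGTATTTGAAGATCGTATTACAATGTCG-3'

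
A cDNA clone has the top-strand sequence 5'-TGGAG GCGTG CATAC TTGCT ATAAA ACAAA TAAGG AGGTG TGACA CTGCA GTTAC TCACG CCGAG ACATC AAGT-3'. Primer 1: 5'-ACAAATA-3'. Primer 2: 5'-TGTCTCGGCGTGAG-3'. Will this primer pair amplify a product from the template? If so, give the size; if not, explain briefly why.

Yes — a 43 bp product.

Primer 1 (ACAAATA) matches the top strand at positions 26–32; it acts as a forward primer.
Primer 2's reverse complement is CTCACGCCGAGACA, matching the top strand at positions 55–68; it acts as a reverse primer.
The 3' ends face each other across positions 26–68, giving a 43 bp product.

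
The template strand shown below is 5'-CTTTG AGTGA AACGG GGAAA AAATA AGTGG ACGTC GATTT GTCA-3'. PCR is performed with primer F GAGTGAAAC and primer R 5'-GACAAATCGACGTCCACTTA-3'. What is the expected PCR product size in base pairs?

39 bp

The forward primer matches the template at positions 5–13.
Taking the reverse complement of GACAAATCGACGTCCACTTA gives TAAGTGGACGTCGATTTGTC, found at positions 24–43 on the template; the primer anneals here to the top strand with its 3' end pointing upstream.
The product runs from position 5 to position 43, so its length is 43 − 5 + 1 = 39 bp.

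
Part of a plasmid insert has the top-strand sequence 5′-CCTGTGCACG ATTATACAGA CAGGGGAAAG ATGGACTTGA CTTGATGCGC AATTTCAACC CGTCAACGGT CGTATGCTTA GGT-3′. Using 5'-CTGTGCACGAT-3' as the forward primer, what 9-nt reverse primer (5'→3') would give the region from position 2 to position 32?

5'-ATCTTTCCC-3'

The product's 3' end on the top strand is position 32.
The reverse primer anneals to the top strand over positions 24–32, i.e. to GGGAAAGAT.
Its sequence written 5'→3' is the reverse complement: ATCTTTCCC.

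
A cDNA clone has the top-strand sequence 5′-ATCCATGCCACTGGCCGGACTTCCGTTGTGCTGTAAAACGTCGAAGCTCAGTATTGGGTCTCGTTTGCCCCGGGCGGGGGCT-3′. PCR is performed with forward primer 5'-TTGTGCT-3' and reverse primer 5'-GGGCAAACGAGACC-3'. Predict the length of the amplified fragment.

45 bp

Forward primer TTGTGCT is found on the top strand at positions 26–32.
Taking the reverse complement of GGGCAAACGAGACC gives GGTCTCGTTTGCCC, found at positions 57–70 on the template; the primer anneals here to the top strand with its 3' end pointing upstream.
Amplicon spans positions 26–70: 45 bp.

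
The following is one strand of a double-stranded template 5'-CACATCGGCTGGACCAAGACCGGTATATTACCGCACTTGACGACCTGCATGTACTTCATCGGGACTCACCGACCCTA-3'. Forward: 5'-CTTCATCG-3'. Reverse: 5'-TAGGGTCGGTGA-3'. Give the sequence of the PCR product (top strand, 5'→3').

Scanning the template, CTTCATCG occurs at positions 54–61; this primer anneals to the bottom strand there with its 3' end pointing downstream.
Reverse complement of the reverse primer: TCACCGACCCTA. This occurs on the top strand at positions 66–77.
The product is the template from position 54 through 77 (24 bp).

5'-CTTCATCGGGACTCACCGACCCTA-3'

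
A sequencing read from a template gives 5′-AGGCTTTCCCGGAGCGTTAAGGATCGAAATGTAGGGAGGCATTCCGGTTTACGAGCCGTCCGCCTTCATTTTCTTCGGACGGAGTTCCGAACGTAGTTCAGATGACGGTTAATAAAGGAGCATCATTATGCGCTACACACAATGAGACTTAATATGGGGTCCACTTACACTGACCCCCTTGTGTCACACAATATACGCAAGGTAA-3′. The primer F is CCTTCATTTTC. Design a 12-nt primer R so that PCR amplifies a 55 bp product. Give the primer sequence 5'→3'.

The forward primer binds at positions 63–73, so a 55 bp product ends at position 63 + 55 − 1 = 117.
The reverse primer anneals to the top strand over positions 106–117, i.e. to CGGTTAATAAAG.
Its sequence written 5'→3' is the reverse complement: CTTTATTAACCG.

5'-CTTTATTAACCG-3'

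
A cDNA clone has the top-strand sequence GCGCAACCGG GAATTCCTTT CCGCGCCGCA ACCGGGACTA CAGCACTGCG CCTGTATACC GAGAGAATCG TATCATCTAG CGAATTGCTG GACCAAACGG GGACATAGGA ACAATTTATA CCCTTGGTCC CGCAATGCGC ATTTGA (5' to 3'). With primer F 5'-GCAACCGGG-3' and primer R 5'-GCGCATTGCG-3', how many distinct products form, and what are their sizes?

Two products: 138 bp, 113 bp

The forward primer GCAACCGGG matches the top strand at positions 3–11, 28–36.
The reverse primer's reverse complement is CGCAATGCGC, matching at positions 131–140.
Each forward site pairs with the reverse site to give a product ending at position 140: sizes 138, 113 bp.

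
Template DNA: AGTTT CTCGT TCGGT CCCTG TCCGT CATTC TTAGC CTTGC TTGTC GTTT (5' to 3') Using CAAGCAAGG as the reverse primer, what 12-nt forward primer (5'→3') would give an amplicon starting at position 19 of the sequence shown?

The reverse primer's reverse complement CCTTGCTTG matches the template at positions 35–43; the product starts at position 19.
The forward primer is identical to the top strand over positions 19–30: TGTCCGTCATTC.

5'-TGTCCGTCATTC-3'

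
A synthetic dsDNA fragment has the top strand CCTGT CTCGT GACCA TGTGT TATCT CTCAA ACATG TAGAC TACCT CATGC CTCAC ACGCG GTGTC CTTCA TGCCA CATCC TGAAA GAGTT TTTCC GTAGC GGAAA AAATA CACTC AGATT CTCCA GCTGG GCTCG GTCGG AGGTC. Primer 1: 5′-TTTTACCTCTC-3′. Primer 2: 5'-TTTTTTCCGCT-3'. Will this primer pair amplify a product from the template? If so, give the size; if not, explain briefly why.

Primer 1 (TTTTACCTCTC) does not match the top strand, and its reverse complement GAGAGGTAAAA does not match either.
With no annealing site for primer 1, no amplification occurs.

No product — primer 1 has no binding site in the template.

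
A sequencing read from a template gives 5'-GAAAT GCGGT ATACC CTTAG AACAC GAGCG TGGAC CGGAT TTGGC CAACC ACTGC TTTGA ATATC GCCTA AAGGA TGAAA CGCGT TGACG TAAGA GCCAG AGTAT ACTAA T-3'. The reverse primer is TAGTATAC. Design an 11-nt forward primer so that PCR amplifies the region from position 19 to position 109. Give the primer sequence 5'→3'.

The reverse primer's reverse complement GTATACTA matches the template at positions 102–109; the product starts at position 19.
The forward primer is identical to the top strand over positions 19–29: AGAACACGAGC.

5'-AGAACACGAGC-3'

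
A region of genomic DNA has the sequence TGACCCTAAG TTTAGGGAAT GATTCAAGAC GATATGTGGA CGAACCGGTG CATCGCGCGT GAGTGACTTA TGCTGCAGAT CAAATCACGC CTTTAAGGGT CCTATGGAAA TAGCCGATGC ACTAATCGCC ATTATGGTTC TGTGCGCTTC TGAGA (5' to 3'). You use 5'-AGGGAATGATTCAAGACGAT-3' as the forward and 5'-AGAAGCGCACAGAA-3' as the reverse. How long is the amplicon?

Scanning the template, AGGGAATGATTCAAGACGAT occurs at positions 14–33; this primer anneals to the bottom strand there with its 3' end pointing downstream.
Taking the reverse complement of AGAAGCGCACAGAA gives TTCTGTGCGCTTCT, found at positions 138–151 on the template; the primer anneals here to the top strand with its 3' end pointing upstream.
Amplicon spans positions 14–151: 138 bp.

138 bp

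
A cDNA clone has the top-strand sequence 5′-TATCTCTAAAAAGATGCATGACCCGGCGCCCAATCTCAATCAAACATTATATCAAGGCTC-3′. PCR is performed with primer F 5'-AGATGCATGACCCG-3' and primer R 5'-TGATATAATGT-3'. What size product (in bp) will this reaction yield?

43 bp

Forward primer AGATGCATGACCCG is found on the top strand at positions 12–25.
Reverse complement of the reverse primer: ACATTATATCA. This occurs on the top strand at positions 44–54.
The product runs from position 12 to position 54, so its length is 54 − 12 + 1 = 43 bp.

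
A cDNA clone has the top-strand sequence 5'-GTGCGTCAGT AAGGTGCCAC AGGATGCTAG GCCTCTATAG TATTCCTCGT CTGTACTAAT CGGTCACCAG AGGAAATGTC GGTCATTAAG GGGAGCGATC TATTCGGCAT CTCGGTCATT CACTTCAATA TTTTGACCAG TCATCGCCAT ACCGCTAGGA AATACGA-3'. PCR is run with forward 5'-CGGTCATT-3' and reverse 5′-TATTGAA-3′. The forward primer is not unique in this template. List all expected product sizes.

The forward primer CGGTCATT matches the top strand at positions 80–87, 113–120.
The reverse primer's reverse complement is TTCAATA, matching at positions 124–130.
Each forward site pairs with the reverse site to give a product ending at position 130: sizes 51, 18 bp.

51 bp, 18 bp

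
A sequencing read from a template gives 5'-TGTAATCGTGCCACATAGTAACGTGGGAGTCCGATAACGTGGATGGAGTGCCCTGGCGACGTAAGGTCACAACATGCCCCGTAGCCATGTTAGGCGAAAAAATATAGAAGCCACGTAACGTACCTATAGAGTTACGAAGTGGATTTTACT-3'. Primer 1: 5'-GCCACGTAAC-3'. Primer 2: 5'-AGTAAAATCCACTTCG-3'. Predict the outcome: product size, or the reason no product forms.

Yes — a 41 bp product.

Primer 1 (GCCACGTAAC) matches the top strand at positions 110–119; it acts as a forward primer.
Primer 2's reverse complement is CGAAGTGGATTTTACT, matching the top strand at positions 135–150; it acts as a reverse primer.
The 3' ends face each other across positions 110–150, giving a 41 bp product.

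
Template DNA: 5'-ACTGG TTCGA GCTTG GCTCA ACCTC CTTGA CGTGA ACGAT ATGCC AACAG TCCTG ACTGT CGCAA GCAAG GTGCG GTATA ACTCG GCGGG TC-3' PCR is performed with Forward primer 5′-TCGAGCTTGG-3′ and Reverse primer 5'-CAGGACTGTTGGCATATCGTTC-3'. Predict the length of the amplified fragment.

The forward primer matches the template at positions 7–16.
Taking the reverse complement of CAGGACTGTTGGCATATCGTTC gives GAACGATATGCCAACAGTCCTG, found at positions 34–55 on the template; the primer anneals here to the top strand with its 3' end pointing upstream.
The product runs from position 7 to position 55, so its length is 55 − 7 + 1 = 49 bp.

49 bp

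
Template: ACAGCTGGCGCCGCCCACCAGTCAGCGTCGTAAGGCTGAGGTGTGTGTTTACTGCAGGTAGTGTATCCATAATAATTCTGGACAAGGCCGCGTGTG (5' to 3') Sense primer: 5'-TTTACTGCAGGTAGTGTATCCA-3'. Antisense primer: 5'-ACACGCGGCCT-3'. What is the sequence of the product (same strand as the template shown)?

5'-TTTACTGCAGGTAGTGTATCCATAATAATTCTGGACAAGGCCGCGTGT-3'

Forward primer TTTACTGCAGGTAGTGTATCCA is found on the top strand at positions 48–69.
Taking the reverse complement of ACACGCGGCCT gives AGGCCGCGTGT, found at positions 85–95 on the template; the primer anneals here to the top strand with its 3' end pointing upstream.
The product is the template from position 48 through 95 (48 bp).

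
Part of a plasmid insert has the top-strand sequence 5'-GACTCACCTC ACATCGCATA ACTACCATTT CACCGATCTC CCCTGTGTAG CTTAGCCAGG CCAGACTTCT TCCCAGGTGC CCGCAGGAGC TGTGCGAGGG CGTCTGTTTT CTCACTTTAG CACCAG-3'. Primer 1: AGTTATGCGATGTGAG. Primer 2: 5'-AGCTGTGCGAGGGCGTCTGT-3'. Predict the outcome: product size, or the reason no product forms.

No product — the primers' 3' ends point away from each other.

Primer 1 (AGTTATGCGATGTGAG) has reverse complement CTCACATCGCATAACT, which matches the top strand at positions 8–23; primer 1 anneals to the top strand there with its 3' end pointing upstream toward position 8.
Primer 2 (AGCTGTGCGAGGGCGTCTGT) matches the top strand directly at positions 88–107; it anneals to the bottom strand with its 3' end pointing downstream toward position 107.
The 3' ends diverge (primer 1 extends toward position 1, primer 2 toward position 126), so the primers never converge on a shared product.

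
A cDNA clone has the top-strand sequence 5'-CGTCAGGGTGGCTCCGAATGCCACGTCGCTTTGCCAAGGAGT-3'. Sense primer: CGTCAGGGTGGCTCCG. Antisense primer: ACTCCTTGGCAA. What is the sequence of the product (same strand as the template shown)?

The forward primer matches the template at positions 1–16.
Reverse complement of the reverse primer: TTGCCAAGGAGT. This occurs on the top strand at positions 31–42.
The product is the template from position 1 through 42 (42 bp).

5'-CGTCAGGGTGGCTCCGAATGCCACGTCGCTTTGCCAAGGAGT-3'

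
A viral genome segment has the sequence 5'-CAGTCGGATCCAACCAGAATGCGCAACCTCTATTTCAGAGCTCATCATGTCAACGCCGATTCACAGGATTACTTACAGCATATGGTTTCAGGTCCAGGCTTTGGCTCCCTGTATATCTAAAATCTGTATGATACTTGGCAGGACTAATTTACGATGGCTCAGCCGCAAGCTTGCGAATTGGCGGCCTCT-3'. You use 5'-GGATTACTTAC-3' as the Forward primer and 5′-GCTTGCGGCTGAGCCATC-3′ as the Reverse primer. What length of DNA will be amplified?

105 bp

Scanning the template, GGATTACTTAC occurs at positions 66–76; this primer anneals to the bottom strand there with its 3' end pointing downstream.
Reverse complement of the reverse primer: GATGGCTCAGCCGCAAGC. This occurs on the top strand at positions 153–170.
Amplicon spans positions 66–170: 105 bp.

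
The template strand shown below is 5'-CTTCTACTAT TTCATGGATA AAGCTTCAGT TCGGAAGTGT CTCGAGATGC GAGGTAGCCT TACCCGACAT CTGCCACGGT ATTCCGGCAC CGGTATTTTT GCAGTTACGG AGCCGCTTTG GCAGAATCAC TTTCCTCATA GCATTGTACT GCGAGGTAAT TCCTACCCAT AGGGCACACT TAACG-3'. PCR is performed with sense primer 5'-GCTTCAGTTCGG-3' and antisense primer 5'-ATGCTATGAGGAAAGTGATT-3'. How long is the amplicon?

122 bp

Scanning the template, GCTTCAGTTCGG occurs at positions 23–34; this primer anneals to the bottom strand there with its 3' end pointing downstream.
Reverse complement of the reverse primer: AATCACTTTCCTCATAGCAT. This occurs on the top strand at positions 125–144.
Product length = (reverse-primer end) − (forward-primer start) + 1 = 144 − 23 + 1 = 122 bp.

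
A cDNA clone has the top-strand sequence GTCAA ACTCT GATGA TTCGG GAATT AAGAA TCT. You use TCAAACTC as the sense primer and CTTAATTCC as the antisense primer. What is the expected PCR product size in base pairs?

27 bp

The forward primer matches the template at positions 2–9.
The reverse primer's reverse complement is GGAATTAAG, which matches the template at positions 20–28.
Amplicon spans positions 2–28: 27 bp.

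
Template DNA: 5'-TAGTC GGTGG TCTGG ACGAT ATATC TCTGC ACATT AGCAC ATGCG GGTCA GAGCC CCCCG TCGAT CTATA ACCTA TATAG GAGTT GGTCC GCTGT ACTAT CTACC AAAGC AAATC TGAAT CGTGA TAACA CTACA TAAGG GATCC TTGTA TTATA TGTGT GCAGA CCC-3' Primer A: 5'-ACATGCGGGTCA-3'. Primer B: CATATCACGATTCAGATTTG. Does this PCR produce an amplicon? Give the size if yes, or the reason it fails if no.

Primer B (CATATCACGATTCAGATTTG) does not match the top strand, and its reverse complement CAAATCTGAATCGTGATATG does not match either.
With no annealing site for primer B, no amplification occurs.

No product — primer B has no binding site in the template.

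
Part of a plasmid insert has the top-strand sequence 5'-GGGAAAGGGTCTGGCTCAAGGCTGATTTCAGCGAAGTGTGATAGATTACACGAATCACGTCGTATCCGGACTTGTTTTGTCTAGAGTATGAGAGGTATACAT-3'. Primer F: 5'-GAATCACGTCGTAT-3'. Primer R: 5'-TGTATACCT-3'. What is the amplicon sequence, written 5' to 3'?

Scanning the template, GAATCACGTCGTAT occurs at positions 52–65; this primer anneals to the bottom strand there with its 3' end pointing downstream.
Taking the reverse complement of TGTATACCT gives AGGTATACA, found at positions 93–101 on the template; the primer anneals here to the top strand with its 3' end pointing upstream.
The product is the template from position 52 through 101 (50 bp).

5'-GAATCACGTCGTATCCGGACTTGTTTTGTCTAGAGTATGAGAGGTATACA-3'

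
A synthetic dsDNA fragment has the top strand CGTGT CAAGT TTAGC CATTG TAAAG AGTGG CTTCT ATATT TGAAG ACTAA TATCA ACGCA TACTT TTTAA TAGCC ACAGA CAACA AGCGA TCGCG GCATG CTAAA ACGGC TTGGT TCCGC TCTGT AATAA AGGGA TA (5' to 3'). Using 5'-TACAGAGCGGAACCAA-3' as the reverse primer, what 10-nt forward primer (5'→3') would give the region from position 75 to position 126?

5'-CACAGACAAC-3'

The reverse primer's reverse complement TTGGTTCCGCTCTGTA matches the template at positions 111–126; the product starts at position 75.
The forward primer is identical to the top strand over positions 75–84: CACAGACAAC.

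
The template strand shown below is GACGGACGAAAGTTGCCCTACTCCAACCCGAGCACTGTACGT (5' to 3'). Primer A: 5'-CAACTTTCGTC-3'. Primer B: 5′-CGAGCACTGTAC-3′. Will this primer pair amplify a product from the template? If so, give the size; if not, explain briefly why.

Primer A (CAACTTTCGTC) has reverse complement GACGAAAGTTG, which matches the top strand at positions 5–15; primer A anneals to the top strand there with its 3' end pointing upstream toward position 5.
Primer B (CGAGCACTGTAC) matches the top strand directly at positions 29–40; it anneals to the bottom strand with its 3' end pointing downstream toward position 40.
The 3' ends diverge (primer A extends toward position 1, primer B toward position 42), so the primers never converge on a shared product.

No product — the primers' 3' ends point away from each other.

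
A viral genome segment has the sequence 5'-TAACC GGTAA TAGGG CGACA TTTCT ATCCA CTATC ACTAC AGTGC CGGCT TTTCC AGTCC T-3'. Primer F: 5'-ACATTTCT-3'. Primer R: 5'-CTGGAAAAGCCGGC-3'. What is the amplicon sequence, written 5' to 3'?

Forward primer ACATTTCT is found on the top strand at positions 18–25.
The reverse primer's reverse complement is GCCGGCTTTTCCAG, which matches the template at positions 44–57.
The product is the template from position 18 through 57 (40 bp).

5'-ACATTTCTATCCACTATCACTACAGTGCCGGCTTTTCCAG-3'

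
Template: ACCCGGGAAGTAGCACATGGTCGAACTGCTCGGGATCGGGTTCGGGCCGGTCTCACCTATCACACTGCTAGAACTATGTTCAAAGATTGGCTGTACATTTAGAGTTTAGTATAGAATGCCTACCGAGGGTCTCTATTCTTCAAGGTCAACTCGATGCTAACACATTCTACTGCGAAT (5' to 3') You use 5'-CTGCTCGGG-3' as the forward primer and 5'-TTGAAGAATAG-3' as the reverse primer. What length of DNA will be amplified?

118 bp

The forward primer matches the template at positions 26–34.
Reverse complement of the reverse primer: CTATTCTTCAA. This occurs on the top strand at positions 133–143.
The product runs from position 26 to position 143, so its length is 143 − 26 + 1 = 118 bp.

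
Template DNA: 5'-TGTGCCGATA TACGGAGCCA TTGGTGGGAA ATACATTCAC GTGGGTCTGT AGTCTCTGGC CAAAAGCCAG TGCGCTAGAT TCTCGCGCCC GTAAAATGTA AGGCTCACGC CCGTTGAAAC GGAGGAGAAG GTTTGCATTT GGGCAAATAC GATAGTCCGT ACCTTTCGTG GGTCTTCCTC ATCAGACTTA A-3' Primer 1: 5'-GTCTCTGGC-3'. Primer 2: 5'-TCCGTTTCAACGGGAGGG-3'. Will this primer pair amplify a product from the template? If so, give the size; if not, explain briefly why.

No product — primer 2 has no binding site in the template.

Primer 2 (TCCGTTTCAACGGGAGGG) does not match the top strand, and its reverse complement CCCTCCCGTTGAAACGGA does not match either.
With no annealing site for primer 2, no amplification occurs.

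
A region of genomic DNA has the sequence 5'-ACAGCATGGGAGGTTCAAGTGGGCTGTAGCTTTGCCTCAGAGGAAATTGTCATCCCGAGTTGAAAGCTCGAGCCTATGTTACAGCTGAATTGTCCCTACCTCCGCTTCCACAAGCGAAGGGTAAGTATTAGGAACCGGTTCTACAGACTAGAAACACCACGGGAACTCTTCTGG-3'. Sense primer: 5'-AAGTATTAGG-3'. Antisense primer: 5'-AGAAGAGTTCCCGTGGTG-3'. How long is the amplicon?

50 bp

Forward primer AAGTATTAGG is found on the top strand at positions 123–132.
Taking the reverse complement of AGAAGAGTTCCCGTGGTG gives CACCACGGGAACTCTTCT, found at positions 155–172 on the template; the primer anneals here to the top strand with its 3' end pointing upstream.
Product length = (reverse-primer end) − (forward-primer start) + 1 = 172 − 123 + 1 = 50 bp.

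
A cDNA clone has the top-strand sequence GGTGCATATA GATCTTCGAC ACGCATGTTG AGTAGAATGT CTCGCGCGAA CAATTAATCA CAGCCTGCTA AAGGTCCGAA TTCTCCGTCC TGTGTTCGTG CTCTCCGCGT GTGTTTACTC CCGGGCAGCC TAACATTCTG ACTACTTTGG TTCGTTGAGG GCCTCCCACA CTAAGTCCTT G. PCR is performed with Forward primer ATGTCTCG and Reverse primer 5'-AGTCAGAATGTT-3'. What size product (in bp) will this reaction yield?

107 bp

Scanning the template, ATGTCTCG occurs at positions 37–44; this primer anneals to the bottom strand there with its 3' end pointing downstream.
Reverse complement of the reverse primer: AACATTCTGACT. This occurs on the top strand at positions 132–143.
Product length = (reverse-primer end) − (forward-primer start) + 1 = 143 − 37 + 1 = 107 bp.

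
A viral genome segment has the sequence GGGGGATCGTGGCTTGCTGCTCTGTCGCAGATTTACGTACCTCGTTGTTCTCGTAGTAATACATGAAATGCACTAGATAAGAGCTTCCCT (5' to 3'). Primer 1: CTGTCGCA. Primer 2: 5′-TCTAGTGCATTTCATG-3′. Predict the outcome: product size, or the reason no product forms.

Yes — a 56 bp product.

Primer 1 (CTGTCGCA) matches the top strand at positions 22–29; it acts as a forward primer.
Primer 2's reverse complement is CATGAAATGCACTAGA, matching the top strand at positions 62–77; it acts as a reverse primer.
The 3' ends face each other across positions 22–77, giving a 56 bp product.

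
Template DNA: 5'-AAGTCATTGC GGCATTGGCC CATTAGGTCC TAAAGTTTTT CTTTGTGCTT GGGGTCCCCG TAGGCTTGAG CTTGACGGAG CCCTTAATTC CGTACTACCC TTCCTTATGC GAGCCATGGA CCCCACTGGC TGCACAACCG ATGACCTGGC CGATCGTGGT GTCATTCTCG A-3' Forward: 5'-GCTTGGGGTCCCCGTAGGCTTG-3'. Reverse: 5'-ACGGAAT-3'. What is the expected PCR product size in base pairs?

Forward primer GCTTGGGGTCCCCGTAGGCTTG is found on the top strand at positions 47–68.
The reverse primer's reverse complement is ATTCCGT, which matches the template at positions 87–93.
Product length = (reverse-primer end) − (forward-primer start) + 1 = 93 − 47 + 1 = 47 bp.

47 bp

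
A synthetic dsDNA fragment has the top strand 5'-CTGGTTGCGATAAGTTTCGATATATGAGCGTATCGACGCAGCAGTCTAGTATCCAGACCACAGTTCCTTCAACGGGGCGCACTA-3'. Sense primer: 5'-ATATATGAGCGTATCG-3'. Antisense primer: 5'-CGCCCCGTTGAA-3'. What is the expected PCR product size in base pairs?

60 bp

The forward primer matches the template at positions 20–35.
Taking the reverse complement of CGCCCCGTTGAA gives TTCAACGGGGCG, found at positions 68–79 on the template; the primer anneals here to the top strand with its 3' end pointing upstream.
Product length = (reverse-primer end) − (forward-primer start) + 1 = 79 − 20 + 1 = 60 bp.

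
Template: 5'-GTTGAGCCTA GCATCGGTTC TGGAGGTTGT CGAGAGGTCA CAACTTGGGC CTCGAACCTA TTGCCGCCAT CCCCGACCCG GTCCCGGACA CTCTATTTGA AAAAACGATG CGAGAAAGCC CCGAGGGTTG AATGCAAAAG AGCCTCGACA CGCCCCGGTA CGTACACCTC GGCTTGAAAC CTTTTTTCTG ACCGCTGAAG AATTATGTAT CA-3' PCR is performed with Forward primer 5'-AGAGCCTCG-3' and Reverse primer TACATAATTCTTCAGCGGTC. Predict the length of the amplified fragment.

The forward primer matches the template at positions 139–147.
Taking the reverse complement of TACATAATTCTTCAGCGGTC gives GACCGCTGAAGAATTATGTA, found at positions 190–209 on the template; the primer anneals here to the top strand with its 3' end pointing upstream.
Amplicon spans positions 139–209: 71 bp.

71 bp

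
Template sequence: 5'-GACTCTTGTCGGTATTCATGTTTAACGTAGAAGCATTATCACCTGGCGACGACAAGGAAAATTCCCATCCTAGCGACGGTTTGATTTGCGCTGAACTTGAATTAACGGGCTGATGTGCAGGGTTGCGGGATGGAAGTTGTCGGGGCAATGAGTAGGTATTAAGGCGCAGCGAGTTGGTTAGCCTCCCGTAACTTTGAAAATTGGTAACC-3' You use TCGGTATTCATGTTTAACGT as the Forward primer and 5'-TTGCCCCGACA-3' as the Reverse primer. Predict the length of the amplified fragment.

The forward primer matches the template at positions 9–28.
Reverse complement of the reverse primer: TGTCGGGGCAA. This occurs on the top strand at positions 138–148.
Amplicon spans positions 9–148: 140 bp.

140 bp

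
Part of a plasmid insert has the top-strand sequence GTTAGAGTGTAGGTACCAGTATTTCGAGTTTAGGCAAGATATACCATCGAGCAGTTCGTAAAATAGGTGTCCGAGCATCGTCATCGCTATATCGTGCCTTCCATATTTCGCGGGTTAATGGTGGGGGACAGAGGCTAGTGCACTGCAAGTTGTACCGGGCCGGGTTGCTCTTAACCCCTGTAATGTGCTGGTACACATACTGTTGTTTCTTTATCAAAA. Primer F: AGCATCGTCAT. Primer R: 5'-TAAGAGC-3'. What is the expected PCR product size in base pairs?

The forward primer matches the template at positions 74–84.
Taking the reverse complement of TAAGAGC gives GCTCTTA, found at positions 167–173 on the template; the primer anneals here to the top strand with its 3' end pointing upstream.
Product length = (reverse-primer end) − (forward-primer start) + 1 = 173 − 74 + 1 = 100 bp.

100 bp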